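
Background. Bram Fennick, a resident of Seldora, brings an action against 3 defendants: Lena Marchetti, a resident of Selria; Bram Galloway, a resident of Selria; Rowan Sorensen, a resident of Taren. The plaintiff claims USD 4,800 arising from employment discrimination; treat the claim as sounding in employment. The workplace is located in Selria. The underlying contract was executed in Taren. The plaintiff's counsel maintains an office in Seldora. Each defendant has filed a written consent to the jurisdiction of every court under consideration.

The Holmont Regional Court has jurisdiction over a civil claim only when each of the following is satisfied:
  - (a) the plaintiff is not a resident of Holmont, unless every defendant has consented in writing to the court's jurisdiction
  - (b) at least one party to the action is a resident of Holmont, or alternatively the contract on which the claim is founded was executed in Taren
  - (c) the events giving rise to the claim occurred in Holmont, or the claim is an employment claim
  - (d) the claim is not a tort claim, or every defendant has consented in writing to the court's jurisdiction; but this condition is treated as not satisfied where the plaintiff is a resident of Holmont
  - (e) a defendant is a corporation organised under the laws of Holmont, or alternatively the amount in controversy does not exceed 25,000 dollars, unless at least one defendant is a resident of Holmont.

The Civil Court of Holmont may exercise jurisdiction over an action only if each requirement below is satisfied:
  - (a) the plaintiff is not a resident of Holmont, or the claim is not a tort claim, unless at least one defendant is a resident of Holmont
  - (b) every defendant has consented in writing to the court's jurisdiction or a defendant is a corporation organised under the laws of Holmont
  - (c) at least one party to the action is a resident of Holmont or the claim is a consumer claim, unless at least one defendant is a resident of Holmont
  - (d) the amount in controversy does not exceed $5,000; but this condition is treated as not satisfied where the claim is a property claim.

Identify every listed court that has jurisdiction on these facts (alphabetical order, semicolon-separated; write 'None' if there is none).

the Holmont Regional Court

The Holmont Regional Court:
  (a) The plaintiff resides in Seldora, which is not Holmont. Met.
  (b) The contract was executed in Taren, so this disjunct is met. Satisfied.
  (c) The claim is an employment claim, which satisfies one of the alternatives. Met.
  (d) The claim is an employment claim, not a tort claim — that alternative is enough. The carve-out does not apply: the plaintiff resides in Seldora, not Holmont. Satisfied.
  (e) The amount in controversy is 4,800 dollars, within the $25,000 ceiling, which satisfies one of the alternatives. Met.
  → Jurisdiction lies.
The Civil Court of Holmont:
  (a) The plaintiff resides in Seldora, which is not Holmont — that alternative is enough. Satisfied.
  (b) Every defendant has filed written consent — that alternative is enough. Satisfied.
  (c) No party resides in Holmont; the claim is an employment claim, not a consumer claim — no alternative holds. Nor does the 'unless' clause help: no defendant resides in Holmont (they reside in Selria, Selria, Taren). Condition not met.
  (d) The amount in controversy is USD 4,800, within the $5,000 ceiling. And the carve-out is inapplicable — the claim is an employment claim, not a property claim. Met.
  → No jurisdiction.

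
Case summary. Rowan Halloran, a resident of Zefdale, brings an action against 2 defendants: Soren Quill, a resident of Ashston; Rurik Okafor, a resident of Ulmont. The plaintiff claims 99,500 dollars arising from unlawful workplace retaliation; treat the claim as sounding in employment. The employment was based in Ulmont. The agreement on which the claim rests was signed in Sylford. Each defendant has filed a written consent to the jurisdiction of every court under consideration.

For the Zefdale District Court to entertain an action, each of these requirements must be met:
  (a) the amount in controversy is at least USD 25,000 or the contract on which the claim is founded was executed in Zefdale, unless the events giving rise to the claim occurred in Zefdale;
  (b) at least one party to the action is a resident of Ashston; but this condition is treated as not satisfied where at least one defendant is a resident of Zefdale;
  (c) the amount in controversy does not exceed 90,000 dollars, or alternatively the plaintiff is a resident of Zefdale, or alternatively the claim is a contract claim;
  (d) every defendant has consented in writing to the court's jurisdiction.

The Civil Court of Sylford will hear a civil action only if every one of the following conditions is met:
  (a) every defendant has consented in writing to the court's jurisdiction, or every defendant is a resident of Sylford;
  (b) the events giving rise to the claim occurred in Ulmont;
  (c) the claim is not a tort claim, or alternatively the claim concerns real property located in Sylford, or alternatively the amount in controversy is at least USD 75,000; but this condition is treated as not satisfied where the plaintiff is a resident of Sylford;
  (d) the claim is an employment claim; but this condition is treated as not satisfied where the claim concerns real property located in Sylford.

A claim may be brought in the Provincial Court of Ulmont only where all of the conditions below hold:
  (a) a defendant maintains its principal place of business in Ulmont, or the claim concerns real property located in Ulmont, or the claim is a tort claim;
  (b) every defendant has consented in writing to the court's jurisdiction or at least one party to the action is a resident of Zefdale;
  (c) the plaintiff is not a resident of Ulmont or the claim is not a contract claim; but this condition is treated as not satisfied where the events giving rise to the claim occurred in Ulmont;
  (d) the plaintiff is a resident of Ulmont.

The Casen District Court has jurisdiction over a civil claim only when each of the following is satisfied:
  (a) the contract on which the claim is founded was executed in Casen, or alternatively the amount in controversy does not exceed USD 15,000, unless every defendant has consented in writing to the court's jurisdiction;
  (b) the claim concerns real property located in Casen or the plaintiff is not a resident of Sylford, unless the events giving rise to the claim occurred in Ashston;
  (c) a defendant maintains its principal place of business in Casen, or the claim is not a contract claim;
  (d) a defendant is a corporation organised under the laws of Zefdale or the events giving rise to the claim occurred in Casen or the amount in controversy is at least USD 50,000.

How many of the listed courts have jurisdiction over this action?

The Zefdale District Court:
  (a) The amount in controversy is $99,500, which meets the $25,000 floor — that alternative is enough. Met.
  (b) Soren Quill resides in Ashston. The carve-out does not apply: no defendant resides in Zefdale (they reside in Ashston, Ulmont). Met.
  (c) The plaintiff resides in Zefdale — that alternative is enough. Satisfied.
  (d) Every defendant has filed written consent. Condition met.
  → All conditions met; jurisdiction exists.
The Civil Court of Sylford:
  (a) Every defendant has filed written consent, so one alternative holds. Condition met.
  (b) The operative events occurred in Ulmont. Met.
  (c) The claim is an employment claim, not a tort claim, so one alternative holds. The carve-out does not apply: the plaintiff resides in Zefdale, not Sylford. Met.
  (d) The claim is an employment claim. The exception is not triggered, since the claim does not concern real property. Satisfied.
  → All conditions met; jurisdiction exists.
The Provincial Court of Ulmont:
  (a) No defendant is a corporation; the claim does not concern real property; the claim is an employment claim, not a tort claim — none of the alternatives is met. Not satisfied.
  (b) Every defendant has filed written consent, so one alternative holds. Condition met.
  (c) The plaintiff resides in Zefdale, which is not Ulmont — that alternative is enough. But the operative events occurred in Ulmont, triggering the carve-out and defeating this condition. Fails.
  (d) The plaintiff resides in Zefdale, not Ulmont. Not satisfied.
  → The court lacks jurisdiction.
The Casen District Court:
  (a) The contract was executed in Sylford, not Casen; the amount in controversy is $99,500, above the 15,000 dollars ceiling — no alternative holds. However, every defendant has filed written consent, so the 'unless' proviso supplies this condition. Satisfied.
  (b) The plaintiff resides in Zefdale, which is not Sylford, so one alternative holds. Met.
  (c) The claim is an employment claim, not a contract claim, which satisfies one of the alternatives. Met.
  (d) The amount in controversy is $99,500, which meets the $50,000 floor, so one alternative holds. Met.
  → The court has jurisdiction.
Courts with jurisdiction: the Zefdale District Court, the Civil Court of Sylford, the Casen District Court — 3 in total.

3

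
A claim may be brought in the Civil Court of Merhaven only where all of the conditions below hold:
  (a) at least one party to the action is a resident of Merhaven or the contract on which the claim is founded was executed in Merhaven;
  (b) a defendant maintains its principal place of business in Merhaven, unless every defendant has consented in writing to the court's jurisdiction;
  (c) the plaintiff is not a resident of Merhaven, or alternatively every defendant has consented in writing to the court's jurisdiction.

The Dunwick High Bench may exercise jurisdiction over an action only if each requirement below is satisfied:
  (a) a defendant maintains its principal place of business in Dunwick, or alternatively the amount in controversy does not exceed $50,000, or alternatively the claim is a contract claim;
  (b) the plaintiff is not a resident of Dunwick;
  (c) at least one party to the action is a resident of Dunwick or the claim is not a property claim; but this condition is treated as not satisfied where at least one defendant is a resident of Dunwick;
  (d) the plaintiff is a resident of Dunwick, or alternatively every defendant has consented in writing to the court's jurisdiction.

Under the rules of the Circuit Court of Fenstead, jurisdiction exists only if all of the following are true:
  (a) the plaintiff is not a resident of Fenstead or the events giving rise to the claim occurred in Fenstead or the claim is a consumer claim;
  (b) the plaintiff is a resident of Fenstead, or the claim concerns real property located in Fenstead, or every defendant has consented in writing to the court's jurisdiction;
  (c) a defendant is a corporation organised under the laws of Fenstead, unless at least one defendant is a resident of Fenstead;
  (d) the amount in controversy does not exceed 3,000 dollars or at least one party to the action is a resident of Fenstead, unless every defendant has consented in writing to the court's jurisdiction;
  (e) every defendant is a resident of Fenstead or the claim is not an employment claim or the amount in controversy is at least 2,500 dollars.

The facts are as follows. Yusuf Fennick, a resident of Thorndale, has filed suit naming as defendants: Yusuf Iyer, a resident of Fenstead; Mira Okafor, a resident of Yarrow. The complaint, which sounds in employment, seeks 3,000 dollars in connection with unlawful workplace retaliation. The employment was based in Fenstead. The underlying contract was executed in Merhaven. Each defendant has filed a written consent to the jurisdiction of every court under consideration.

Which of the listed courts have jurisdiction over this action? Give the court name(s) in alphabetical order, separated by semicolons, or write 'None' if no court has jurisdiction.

The Civil Court of Merhaven:
  (a) The contract was executed in Merhaven — that alternative is enough. Condition met.
  (b) No defendant is a corporation. But every defendant has filed written consent, and the 'unless' clause therefore excuses the requirement. Met.
  (c) The plaintiff resides in Thorndale, which is not Merhaven, so one alternative holds. Satisfied.
  → All conditions met; jurisdiction exists.
The Dunwick High Bench:
  (a) The amount in controversy is 3,000 dollars, within the 50,000 dollars ceiling, which satisfies one of the alternatives. Condition met.
  (b) The plaintiff resides in Thorndale, which is not Dunwick. Met.
  (c) The claim is an employment claim, not a property claim, so one alternative holds. And the carve-out is inapplicable — no defendant resides in Dunwick (they reside in Fenstead, Yarrow). Condition met.
  (d) Every defendant has filed written consent, so one alternative holds. Condition met.
  → The court has jurisdiction.
The Circuit Court of Fenstead:
  (a) The plaintiff resides in Thorndale, which is not Fenstead, which satisfies one of the alternatives. Met.
  (b) Every defendant has filed written consent — that alternative is enough. Met.
  (c) No defendant is a corporation. But Yusuf Iyer resides in Fenstead, and the 'unless' clause therefore excuses the requirement. Condition met.
  (d) The amount in controversy is $3,000, within the 3,000 dollars ceiling, which satisfies one of the alternatives. Satisfied.
  (e) The amount in controversy is $3,000, which meets the USD 2,500 floor, so one alternative holds. Met.
  → Every requirement is satisfied — jurisdiction.

the Circuit Court of Fenstead; the Civil Court of Merhaven; the Dunwick High Bench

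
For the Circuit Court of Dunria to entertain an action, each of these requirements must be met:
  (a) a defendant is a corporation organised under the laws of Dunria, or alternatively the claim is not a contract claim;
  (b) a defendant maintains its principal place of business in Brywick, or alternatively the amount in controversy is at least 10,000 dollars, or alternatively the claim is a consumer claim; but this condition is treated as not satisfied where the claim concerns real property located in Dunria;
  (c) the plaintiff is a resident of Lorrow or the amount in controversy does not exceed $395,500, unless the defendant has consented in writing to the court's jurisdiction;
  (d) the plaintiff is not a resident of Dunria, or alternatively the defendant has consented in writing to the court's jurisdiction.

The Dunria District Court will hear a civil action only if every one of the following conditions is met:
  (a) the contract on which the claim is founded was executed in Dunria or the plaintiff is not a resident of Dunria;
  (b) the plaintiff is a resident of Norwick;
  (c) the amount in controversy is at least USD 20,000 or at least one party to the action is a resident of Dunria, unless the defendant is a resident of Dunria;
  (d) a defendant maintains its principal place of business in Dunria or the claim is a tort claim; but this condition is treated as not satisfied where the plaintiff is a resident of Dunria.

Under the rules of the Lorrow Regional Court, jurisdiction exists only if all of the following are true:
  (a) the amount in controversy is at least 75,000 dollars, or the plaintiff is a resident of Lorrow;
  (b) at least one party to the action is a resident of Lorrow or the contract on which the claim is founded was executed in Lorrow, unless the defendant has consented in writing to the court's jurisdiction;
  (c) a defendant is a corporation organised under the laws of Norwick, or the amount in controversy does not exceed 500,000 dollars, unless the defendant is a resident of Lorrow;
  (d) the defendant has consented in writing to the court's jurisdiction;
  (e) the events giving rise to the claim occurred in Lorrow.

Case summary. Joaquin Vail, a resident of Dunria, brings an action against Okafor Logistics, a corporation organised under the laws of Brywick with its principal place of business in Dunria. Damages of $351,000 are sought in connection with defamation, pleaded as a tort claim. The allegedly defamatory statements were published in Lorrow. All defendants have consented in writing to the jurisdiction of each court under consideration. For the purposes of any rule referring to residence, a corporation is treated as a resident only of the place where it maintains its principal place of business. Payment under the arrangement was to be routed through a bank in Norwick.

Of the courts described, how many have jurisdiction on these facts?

The Circuit Court of Dunria:
  (a) The claim is a tort claim, not a contract claim, so one alternative holds. Met.
  (b) The amount in controversy is USD 351,000, which meets the $10,000 floor — that alternative is enough. The carve-out does not apply: the claim does not concern real property. Met.
  (c) The amount in controversy is USD 351,000, within the USD 395,500 ceiling, so this disjunct is met. Met.
  (d) Every defendant has filed written consent, so one alternative holds. Satisfied.
  → Jurisdiction lies.
The Dunria District Court:
  (a) No contract (and hence no place of execution) is alleged; the plaintiff resides in Dunria — no alternative holds. Not satisfied.
  (b) The plaintiff resides in Dunria, not Norwick. Fails.
  (c) The amount in controversy is $351,000, which meets the USD 20,000 floor, so one alternative holds. Condition met.
  (d) Okafor Logistics has its principal place of business in Dunria, which satisfies one of the alternatives. But the carve-out bites: the plaintiff resides in Dunria. Condition not met.
  → The court lacks jurisdiction.
The Lorrow Regional Court:
  (a) The amount in controversy is $351,000, which meets the $75,000 floor, so one alternative holds. Satisfied.
  (b) No party resides in Lorrow; no contract (and hence no place of execution) is alleged — none of the alternatives is met. However, every defendant has filed written consent, so the 'unless' proviso supplies this condition. Satisfied.
  (c) The amount in controversy is $351,000, within the USD 500,000 ceiling, which satisfies one of the alternatives. Condition met.
  (d) Every defendant has filed written consent. Condition met.
  (e) The operative events occurred in Lorrow. Satisfied.
  → The court has jurisdiction.
Courts with jurisdiction: the Circuit Court of Dunria, the Lorrow Regional Court — 2 in total.

2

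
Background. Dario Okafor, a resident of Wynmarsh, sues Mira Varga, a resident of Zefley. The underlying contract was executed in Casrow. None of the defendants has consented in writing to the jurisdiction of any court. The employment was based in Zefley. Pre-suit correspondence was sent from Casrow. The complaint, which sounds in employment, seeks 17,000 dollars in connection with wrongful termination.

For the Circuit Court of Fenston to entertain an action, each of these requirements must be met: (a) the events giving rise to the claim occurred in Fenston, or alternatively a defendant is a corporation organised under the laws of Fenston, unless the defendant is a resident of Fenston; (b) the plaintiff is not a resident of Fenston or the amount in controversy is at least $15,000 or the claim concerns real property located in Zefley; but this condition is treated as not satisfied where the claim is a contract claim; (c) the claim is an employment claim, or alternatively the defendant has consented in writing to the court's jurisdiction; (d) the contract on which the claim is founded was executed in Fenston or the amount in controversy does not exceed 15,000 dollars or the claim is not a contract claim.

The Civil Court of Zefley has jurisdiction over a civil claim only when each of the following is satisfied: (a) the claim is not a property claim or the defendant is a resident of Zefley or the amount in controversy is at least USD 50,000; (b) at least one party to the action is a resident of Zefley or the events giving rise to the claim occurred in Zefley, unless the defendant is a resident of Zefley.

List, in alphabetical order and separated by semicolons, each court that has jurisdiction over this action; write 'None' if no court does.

the Civil Court of Zefley

The Circuit Court of Fenston:
  (a) The operative events occurred in Zefley, not Fenston; no defendant is a corporation — every alternative fails. The proviso offers no rescue either, since the defendant resides in Zefley, not Fenston. Not met.
  (b) The plaintiff resides in Wynmarsh, which is not Fenston, so one alternative holds. The carve-out does not apply: the claim is an employment claim, not a contract claim. Met.
  (c) The claim is an employment claim — that alternative is enough. Satisfied.
  (d) The claim is an employment claim, not a contract claim, so one alternative holds. Condition met.
  → No jurisdiction.
The Civil Court of Zefley:
  (a) The claim is an employment claim, not a property claim, so this disjunct is met. Satisfied.
  (b) Mira Varga resides in Zefley, so one alternative holds. Satisfied.
  → Every requirement is satisfied — jurisdiction.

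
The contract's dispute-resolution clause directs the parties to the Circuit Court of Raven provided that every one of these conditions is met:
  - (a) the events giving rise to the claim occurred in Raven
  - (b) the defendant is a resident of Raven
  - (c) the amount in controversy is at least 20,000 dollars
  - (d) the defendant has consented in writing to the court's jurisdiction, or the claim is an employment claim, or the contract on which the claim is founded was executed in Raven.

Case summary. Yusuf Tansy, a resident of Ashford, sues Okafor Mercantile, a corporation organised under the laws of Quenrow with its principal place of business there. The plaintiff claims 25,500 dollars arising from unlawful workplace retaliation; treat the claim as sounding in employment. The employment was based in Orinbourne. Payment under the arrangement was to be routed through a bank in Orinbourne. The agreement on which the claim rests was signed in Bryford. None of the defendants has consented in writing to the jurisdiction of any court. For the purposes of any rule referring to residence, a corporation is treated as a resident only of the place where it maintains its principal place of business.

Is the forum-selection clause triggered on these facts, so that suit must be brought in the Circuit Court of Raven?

No

The Circuit Court of Raven:
  (a) The operative events occurred in Orinbourne, not Raven. Not met.
  (b) The defendant resides in Quenrow, not Raven. Not met.
  (c) The amount in controversy is $25,500, which meets the USD 20,000 floor. Met.
  (d) The claim is an employment claim, so one alternative holds. Met.
  → The clause does not apply.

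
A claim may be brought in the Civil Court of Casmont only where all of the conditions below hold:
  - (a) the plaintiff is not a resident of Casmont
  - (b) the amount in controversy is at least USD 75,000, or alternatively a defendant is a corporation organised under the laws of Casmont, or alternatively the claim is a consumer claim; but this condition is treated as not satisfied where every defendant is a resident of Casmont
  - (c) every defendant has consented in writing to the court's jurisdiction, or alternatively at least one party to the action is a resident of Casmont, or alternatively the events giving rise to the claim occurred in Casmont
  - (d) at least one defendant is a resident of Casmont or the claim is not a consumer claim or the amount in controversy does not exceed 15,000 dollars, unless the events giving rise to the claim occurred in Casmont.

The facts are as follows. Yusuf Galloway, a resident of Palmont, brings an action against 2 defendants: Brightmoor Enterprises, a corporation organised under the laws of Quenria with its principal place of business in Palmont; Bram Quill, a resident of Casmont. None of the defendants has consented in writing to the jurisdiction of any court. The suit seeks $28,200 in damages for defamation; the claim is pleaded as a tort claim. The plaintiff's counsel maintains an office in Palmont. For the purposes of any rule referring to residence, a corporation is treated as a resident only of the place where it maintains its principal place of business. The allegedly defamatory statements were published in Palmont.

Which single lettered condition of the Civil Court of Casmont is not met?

The Civil Court of Casmont:
  (a) The plaintiff resides in Palmont, which is not Casmont. Condition met.
  (b) The amount in controversy is 28,200 dollars, below the USD 75,000 floor; the corporate defendant(s) are organised in Quenria, not Casmont; the claim is a tort claim, not a consumer claim — no alternative holds. Not met.
  (c) Bram Quill resides in Casmont — that alternative is enough. Met.
  (d) Bram Quill resides in Casmont — that alternative is enough. Met.
Only condition (b) fails.

(b)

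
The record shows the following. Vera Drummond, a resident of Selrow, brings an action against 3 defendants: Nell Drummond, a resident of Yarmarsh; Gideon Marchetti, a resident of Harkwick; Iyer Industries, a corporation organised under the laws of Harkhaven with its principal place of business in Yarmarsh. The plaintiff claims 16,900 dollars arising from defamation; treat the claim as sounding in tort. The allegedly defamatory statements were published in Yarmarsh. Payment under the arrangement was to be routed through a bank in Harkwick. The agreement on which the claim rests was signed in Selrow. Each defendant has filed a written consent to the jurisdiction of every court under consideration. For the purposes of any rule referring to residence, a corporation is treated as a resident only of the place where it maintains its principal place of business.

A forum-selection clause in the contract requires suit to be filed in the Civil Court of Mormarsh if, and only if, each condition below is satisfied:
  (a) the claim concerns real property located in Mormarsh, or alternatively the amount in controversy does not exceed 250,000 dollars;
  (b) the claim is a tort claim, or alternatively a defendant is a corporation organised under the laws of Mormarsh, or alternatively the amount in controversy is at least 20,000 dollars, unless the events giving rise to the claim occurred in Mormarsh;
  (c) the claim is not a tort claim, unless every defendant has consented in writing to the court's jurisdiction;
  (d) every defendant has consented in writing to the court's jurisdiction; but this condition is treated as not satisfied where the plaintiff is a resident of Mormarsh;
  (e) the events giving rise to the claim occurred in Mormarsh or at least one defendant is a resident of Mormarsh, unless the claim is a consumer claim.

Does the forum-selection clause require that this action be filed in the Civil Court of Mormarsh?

The Civil Court of Mormarsh:
  (a) The amount in controversy is USD 16,900, within the $250,000 ceiling, so one alternative holds. Satisfied.
  (b) The claim is a tort claim, which satisfies one of the alternatives. Satisfied.
  (c) The claim is a tort claim. However, every defendant has filed written consent, so the 'unless' proviso supplies this condition. Condition met.
  (d) Every defendant has filed written consent. The exception is not triggered, since the plaintiff resides in Selrow, not Mormarsh. Condition met.
  (e) The operative events occurred in Yarmarsh, not Mormarsh; no defendant resides in Mormarsh (they reside in Yarmarsh, Harkwick, Yarmarsh) — every alternative fails. Nor does the 'unless' clause help: the claim is a tort claim, not a consumer claim. Condition not met.
  → Forum clause is not triggered.

No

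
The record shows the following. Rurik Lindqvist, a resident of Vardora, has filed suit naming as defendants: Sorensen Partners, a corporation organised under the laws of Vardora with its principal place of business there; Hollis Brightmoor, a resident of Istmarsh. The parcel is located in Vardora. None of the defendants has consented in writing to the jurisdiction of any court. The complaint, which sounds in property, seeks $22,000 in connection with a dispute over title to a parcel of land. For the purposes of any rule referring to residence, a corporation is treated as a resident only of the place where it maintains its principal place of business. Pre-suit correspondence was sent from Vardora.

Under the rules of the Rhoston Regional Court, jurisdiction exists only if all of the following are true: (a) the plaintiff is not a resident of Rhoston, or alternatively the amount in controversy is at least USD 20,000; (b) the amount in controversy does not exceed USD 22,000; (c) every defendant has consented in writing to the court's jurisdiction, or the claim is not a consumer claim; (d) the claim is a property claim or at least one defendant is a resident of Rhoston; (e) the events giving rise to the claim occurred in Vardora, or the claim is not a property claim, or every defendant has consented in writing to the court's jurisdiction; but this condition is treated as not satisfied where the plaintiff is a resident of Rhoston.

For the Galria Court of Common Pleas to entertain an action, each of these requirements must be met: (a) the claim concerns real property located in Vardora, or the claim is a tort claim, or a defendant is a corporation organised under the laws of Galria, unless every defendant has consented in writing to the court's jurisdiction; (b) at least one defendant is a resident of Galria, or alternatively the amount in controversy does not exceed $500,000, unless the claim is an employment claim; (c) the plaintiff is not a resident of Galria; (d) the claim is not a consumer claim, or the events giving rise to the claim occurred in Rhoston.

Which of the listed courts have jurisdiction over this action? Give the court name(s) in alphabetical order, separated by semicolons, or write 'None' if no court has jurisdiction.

The Rhoston Regional Court:
  (a) The plaintiff resides in Vardora, which is not Rhoston — that alternative is enough. Met.
  (b) The amount in controversy is 22,000 dollars, within the USD 22,000 ceiling. Condition met.
  (c) The claim is a property claim, not a consumer claim, so this disjunct is met. Satisfied.
  (d) The claim is a property claim, so one alternative holds. Condition met.
  (e) The operative events occurred in Vardora, so one alternative holds. The carve-out does not apply: the plaintiff resides in Vardora, not Rhoston. Condition met.
  → Jurisdiction lies.
The Galria Court of Common Pleas:
  (a) The property lies in Vardora, so one alternative holds. Condition met.
  (b) The amount in controversy is $22,000, within the 500,000 dollars ceiling, which satisfies one of the alternatives. Satisfied.
  (c) The plaintiff resides in Vardora, which is not Galria. Condition met.
  (d) The claim is a property claim, not a consumer claim, so one alternative holds. Condition met.
  → Every requirement is satisfied — jurisdiction.

the Galria Court of Common Pleas; the Rhoston Regional Court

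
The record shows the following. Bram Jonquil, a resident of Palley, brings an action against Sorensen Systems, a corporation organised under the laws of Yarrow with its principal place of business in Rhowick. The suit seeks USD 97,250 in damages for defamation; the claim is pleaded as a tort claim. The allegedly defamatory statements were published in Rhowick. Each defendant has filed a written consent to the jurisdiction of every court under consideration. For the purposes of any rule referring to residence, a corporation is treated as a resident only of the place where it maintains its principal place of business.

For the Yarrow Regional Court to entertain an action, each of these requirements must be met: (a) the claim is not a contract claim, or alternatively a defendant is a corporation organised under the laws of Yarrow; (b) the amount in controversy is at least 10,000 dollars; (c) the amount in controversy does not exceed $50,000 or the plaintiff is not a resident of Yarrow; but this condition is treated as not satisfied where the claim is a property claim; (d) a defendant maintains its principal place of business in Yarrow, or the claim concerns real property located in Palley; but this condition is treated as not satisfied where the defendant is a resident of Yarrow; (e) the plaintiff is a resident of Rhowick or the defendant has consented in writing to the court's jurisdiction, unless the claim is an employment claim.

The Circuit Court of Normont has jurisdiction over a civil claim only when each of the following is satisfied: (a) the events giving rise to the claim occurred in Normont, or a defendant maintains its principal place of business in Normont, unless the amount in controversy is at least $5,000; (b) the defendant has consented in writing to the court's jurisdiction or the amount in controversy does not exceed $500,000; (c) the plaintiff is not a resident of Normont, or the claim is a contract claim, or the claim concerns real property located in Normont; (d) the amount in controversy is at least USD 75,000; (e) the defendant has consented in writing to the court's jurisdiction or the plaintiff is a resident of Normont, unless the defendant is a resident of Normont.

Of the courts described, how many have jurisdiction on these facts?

1

The Yarrow Regional Court:
  (a) The claim is a tort claim, not a contract claim, which satisfies one of the alternatives. Met.
  (b) The amount in controversy is $97,250, which meets the $10,000 floor. Satisfied.
  (c) The plaintiff resides in Palley, which is not Yarrow, so one alternative holds. The exception is not triggered, since the claim is a tort claim, not a property claim. Satisfied.
  (d) The corporate defendant(s) have their principal place of business in Rhowick, not Yarrow; the claim does not concern real property — none of the alternatives is met. Fails.
  (e) Every defendant has filed written consent, so one alternative holds. Met.
  → Not every requirement is met — no jurisdiction.
The Circuit Court of Normont:
  (a) The operative events occurred in Rhowick, not Normont; the corporate defendant(s) have their principal place of business in Rhowick, not Normont — none of the alternatives is met. But the amount in controversy is $97,250, which meets the USD 5,000 floor, and the 'unless' clause therefore excuses the requirement. Condition met.
  (b) Every defendant has filed written consent — that alternative is enough. Met.
  (c) The plaintiff resides in Palley, which is not Normont, so one alternative holds. Satisfied.
  (d) The amount in controversy is $97,250, which meets the $75,000 floor. Met.
  (e) Every defendant has filed written consent, so this disjunct is met. Satisfied.
  → All conditions met; jurisdiction exists.
Courts with jurisdiction: the Circuit Court of Normont — 1 in total.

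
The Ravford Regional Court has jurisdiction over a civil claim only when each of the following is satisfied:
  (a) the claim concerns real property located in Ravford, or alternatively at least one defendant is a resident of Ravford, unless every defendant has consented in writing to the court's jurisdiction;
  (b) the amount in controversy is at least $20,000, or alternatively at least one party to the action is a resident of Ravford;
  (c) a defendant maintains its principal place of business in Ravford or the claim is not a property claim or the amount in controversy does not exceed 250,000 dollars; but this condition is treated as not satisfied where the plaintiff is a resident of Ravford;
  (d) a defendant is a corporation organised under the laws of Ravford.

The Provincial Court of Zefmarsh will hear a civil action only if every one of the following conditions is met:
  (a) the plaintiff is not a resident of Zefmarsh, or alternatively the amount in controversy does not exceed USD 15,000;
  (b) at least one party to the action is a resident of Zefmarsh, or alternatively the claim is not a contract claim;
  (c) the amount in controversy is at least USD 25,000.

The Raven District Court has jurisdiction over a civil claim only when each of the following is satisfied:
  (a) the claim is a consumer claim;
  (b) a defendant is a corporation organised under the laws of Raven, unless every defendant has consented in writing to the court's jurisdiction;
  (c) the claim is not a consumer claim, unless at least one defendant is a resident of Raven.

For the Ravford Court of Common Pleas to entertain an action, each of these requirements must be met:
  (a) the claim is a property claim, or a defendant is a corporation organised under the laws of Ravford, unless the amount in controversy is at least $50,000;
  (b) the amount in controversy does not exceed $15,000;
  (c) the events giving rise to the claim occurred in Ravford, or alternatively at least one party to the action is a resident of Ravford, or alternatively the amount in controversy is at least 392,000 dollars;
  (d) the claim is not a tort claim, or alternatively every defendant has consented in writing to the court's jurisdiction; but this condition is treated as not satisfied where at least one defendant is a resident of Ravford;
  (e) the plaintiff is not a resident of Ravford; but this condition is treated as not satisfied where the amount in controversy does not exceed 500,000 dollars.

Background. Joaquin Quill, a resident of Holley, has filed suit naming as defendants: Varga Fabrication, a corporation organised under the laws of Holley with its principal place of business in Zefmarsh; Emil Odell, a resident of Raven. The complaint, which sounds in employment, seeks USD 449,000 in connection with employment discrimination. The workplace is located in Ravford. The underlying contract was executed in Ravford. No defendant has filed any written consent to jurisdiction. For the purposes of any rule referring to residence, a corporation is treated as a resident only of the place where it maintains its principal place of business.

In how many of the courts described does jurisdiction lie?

The Ravford Regional Court:
  (a) The claim does not concern real property; no defendant resides in Ravford (they reside in Zefmarsh, Raven) — every alternative fails. Nor does the 'unless' clause help: no such written consent has been filed. Not satisfied.
  (b) The amount in controversy is 449,000 dollars, which meets the $20,000 floor — that alternative is enough. Satisfied.
  (c) The claim is an employment claim, not a property claim, so this disjunct is met. The exception is not triggered, since the plaintiff resides in Holley, not Ravford. Satisfied.
  (d) The corporate defendant(s) are organised in Holley, not Ravford. Not met.
  → Not every requirement is met — no jurisdiction.
The Provincial Court of Zefmarsh:
  (a) The plaintiff resides in Holley, which is not Zefmarsh, so this disjunct is met. Satisfied.
  (b) Varga Fabrication resides in Zefmarsh, which satisfies one of the alternatives. Satisfied.
  (c) The amount in controversy is 449,000 dollars, which meets the $25,000 floor. Condition met.
  → All conditions met; jurisdiction exists.
The Raven District Court:
  (a) The claim is an employment claim, not a consumer claim. Not met.
  (b) The corporate defendant(s) are organised in Holley, not Raven. The proviso offers no rescue either, since no such written consent has been filed. Not satisfied.
  (c) The claim is an employment claim, not a consumer claim. Met.
  → No jurisdiction.
The Ravford Court of Common Pleas:
  (a) The claim is an employment claim, not a property claim; the corporate defendant(s) are organised in Holley, not Ravford — every alternative fails. The proviso rescues it, though: the amount in controversy is 449,000 dollars, which meets the 50,000 dollars floor. Condition met.
  (b) The amount in controversy is 449,000 dollars, above the USD 15,000 ceiling. Not satisfied.
  (c) The operative events occurred in Ravford, so this disjunct is met. Satisfied.
  (d) The claim is an employment claim, not a tort claim, so one alternative holds. The carve-out does not apply: no defendant resides in Ravford (they reside in Zefmarsh, Raven). Satisfied.
  (e) The plaintiff resides in Holley, which is not Ravford. But the carve-out bites: the amount in controversy is $449,000, within the 500,000 dollars ceiling. Fails.
  → No jurisdiction.
Courts with jurisdiction: the Provincial Court of Zefmarsh — 1 in total.

1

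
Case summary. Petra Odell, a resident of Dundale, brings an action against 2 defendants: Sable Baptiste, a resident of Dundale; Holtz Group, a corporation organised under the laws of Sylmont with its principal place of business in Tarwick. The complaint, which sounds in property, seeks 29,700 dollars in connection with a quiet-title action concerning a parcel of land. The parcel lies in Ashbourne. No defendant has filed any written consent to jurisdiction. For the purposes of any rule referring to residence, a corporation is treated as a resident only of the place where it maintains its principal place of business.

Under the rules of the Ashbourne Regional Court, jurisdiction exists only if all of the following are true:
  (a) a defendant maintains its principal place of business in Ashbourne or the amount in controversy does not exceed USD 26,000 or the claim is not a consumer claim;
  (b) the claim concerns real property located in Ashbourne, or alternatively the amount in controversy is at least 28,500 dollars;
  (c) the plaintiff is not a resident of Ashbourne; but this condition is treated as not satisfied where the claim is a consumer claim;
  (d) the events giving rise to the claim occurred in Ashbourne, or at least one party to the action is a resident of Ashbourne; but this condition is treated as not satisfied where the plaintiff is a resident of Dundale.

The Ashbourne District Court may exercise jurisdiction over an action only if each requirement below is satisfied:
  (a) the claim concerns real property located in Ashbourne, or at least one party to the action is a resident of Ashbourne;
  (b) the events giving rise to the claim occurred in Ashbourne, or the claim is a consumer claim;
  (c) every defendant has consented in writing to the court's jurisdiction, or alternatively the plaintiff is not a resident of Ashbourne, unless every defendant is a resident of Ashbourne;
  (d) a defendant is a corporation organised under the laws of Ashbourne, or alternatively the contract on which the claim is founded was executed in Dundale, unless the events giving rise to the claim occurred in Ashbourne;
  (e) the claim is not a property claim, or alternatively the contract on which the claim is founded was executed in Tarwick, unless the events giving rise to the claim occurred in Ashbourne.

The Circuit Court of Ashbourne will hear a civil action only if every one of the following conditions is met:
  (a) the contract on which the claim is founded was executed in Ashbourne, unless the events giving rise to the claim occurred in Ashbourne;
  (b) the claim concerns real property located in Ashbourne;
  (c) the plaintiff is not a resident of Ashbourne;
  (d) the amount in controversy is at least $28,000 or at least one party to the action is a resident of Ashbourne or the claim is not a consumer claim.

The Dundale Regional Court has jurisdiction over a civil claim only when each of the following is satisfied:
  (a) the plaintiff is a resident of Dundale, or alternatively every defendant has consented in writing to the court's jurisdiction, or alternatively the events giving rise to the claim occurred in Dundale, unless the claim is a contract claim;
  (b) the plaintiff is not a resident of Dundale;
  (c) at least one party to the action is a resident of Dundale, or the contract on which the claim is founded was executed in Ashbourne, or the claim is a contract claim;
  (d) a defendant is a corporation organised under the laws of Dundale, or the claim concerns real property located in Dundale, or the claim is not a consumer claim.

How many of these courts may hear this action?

2

The Ashbourne Regional Court:
  (a) The claim is a property claim, not a consumer claim, so this disjunct is met. Condition met.
  (b) The property lies in Ashbourne — that alternative is enough. Met.
  (c) The plaintiff resides in Dundale, which is not Ashbourne. The carve-out does not apply: the claim is a property claim, not a consumer claim. Condition met.
  (d) The operative events occurred in Ashbourne, which satisfies one of the alternatives. But the carve-out bites: the plaintiff resides in Dundale. Not satisfied.
  → Not every requirement is met — no jurisdiction.
The Ashbourne District Court:
  (a) The property lies in Ashbourne — that alternative is enough. Met.
  (b) The operative events occurred in Ashbourne — that alternative is enough. Condition met.
  (c) The plaintiff resides in Dundale, which is not Ashbourne, so one alternative holds. Satisfied.
  (d) The corporate defendant(s) are organised in Sylmont, not Ashbourne; no contract (and hence no place of execution) is alleged — no alternative holds. However, the operative events occurred in Ashbourne, so the 'unless' proviso supplies this condition. Satisfied.
  (e) The claim is a property claim; no contract (and hence no place of execution) is alleged — no alternative holds. But the operative events occurred in Ashbourne, and the 'unless' clause therefore excuses the requirement. Satisfied.
  → Jurisdiction lies.
The Circuit Court of Ashbourne:
  (a) No contract (and hence no place of execution) is alleged. However, the operative events occurred in Ashbourne, so the 'unless' proviso supplies this condition. Condition met.
  (b) The property lies in Ashbourne. Condition met.
  (c) The plaintiff resides in Dundale, which is not Ashbourne. Satisfied.
  (d) The amount in controversy is 29,700 dollars, which meets the 28,000 dollars floor — that alternative is enough. Condition met.
  → Every requirement is satisfied — jurisdiction.
The Dundale Regional Court:
  (a) The plaintiff resides in Dundale — that alternative is enough. Met.
  (b) The plaintiff resides in Dundale. Fails.
  (c) Petra Odell resides in Dundale, which satisfies one of the alternatives. Condition met.
  (d) The claim is a property claim, not a consumer claim, so this disjunct is met. Met.
  → Not every requirement is met — no jurisdiction.
Courts with jurisdiction: the Ashbourne District Court, the Circuit Court of Ashbourne — 2 in total.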